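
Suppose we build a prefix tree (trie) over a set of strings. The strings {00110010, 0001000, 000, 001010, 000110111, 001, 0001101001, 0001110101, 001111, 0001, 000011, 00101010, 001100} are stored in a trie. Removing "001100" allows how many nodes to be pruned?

After clearing the end-marker at "001100", prune upward until reaching a node still needed by another word.
Every node on "001100" is still needed (e.g. by "00110010"), so nothing is freed.
Nodes removed: 0

0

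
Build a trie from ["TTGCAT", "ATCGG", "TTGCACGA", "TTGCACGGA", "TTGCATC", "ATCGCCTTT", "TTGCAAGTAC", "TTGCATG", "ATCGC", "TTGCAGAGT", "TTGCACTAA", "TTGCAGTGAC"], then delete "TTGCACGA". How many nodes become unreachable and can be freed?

1

After clearing the end-marker at "TTGCACGA", prune upward until reaching a node still needed by another word.
The suffix "A" (1 node) is used only by "TTGCACGA"; the node for "TTGCACG" still has the child "G", so pruning stops there.
Nodes removed: 1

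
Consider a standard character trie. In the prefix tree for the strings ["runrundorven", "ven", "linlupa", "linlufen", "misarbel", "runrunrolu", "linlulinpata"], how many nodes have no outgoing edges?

7

A leaf is a node with no children — equivalently, the end of a word that is not a proper prefix of any other stored word.
Those words: "linlufen", "linlulinpata", "linlupa", "misarbel", "runrundorven", "runrunrolu", "ven"
Leaf count: 7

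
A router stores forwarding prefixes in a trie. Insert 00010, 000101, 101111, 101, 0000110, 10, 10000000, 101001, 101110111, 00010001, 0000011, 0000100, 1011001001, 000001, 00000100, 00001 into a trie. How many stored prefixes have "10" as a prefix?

Filter for entries beginning with "10":
Matches: "10", "10000000", "101", "101001", "1011001001", "101110111", "101111"
Count: 7

7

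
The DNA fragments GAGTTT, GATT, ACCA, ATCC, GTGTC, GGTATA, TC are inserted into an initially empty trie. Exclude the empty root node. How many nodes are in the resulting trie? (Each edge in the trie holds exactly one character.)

26

Count nodes per top-level branch (shared prefixes stored once):
  'A'-branch (ACCA, ATCC): 7 nodes
  'G'-branch (GAGTTT, GATT, GGTATA, GTGTC): 17 nodes
  'T'-branch (TC): 2 nodes
Sum: 26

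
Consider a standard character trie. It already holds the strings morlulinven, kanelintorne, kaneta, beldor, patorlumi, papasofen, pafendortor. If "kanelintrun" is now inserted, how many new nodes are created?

3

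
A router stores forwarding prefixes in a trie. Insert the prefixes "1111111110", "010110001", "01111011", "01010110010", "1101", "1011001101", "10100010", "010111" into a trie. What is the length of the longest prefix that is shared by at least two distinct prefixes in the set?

Equivalently: take the maximum, over all pairs, of their longest common prefix length.
e.g. "010110001" and "010111" share the prefix "01011" of length 5; no pair shares a longer one.
Longest shared-prefix length: 5

5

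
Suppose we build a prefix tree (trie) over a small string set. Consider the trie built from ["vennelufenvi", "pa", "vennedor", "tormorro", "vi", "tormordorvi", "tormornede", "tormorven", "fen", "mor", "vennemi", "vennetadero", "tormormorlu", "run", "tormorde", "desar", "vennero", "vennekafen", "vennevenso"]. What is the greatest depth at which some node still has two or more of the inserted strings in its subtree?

7

Equivalently: take the maximum, over all pairs, of their longest common prefix length.
e.g. "tormorde" and "tormordorvi" share the prefix "tormord" of length 7; no pair shares a longer one.
Longest shared-prefix length: 7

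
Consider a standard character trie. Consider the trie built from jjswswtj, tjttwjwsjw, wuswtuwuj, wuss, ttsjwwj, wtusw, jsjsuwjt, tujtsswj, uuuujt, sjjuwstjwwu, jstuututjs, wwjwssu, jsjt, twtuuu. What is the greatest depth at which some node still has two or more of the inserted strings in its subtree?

3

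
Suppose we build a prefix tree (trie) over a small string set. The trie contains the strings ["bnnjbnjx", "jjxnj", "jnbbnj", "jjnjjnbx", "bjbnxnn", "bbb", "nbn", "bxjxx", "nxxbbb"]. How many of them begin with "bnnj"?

1

Traverse to the node for "bnnj", then collect every word in that subtree.
Matches: "bnnjbnjx"
Count: 1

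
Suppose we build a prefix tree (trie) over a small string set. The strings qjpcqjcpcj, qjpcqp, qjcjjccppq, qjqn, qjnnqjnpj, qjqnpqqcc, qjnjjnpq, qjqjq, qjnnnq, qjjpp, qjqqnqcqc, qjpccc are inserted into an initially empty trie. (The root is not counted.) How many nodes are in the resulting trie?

Trace insertions, counting only characters that open a new branch:
  "qjpcqjcpcj" → 10 new (q, j, p, c, q, j, c, p, c, j)
  "qjpcqp" → prefix "qjpcq" already present; 1 new (p)
  "qjcjjccppq" → prefix "qj" already present; 8 new (c, j, j, c, c, p, p, q)
  "qjqn" → prefix "qj" already present; 2 new (q, n)
  "qjnnqjnpj" → prefix "qj" already present; 7 new (n, n, q, j, n, p, j)
  "qjqnpqqcc" → prefix "qjqn" already present; 5 new (p, q, q, c, c)
  "qjnjjnpq" → prefix "qjn" already present; 5 new (j, j, n, p, q)
  "qjqjq" → prefix "qjq" already present; 2 new (j, q)
  "qjnnnq" → prefix "qjnn" already present; 2 new (n, q)
  "qjjpp" → prefix "qj" already present; 3 new (j, p, p)
  "qjqqnqcqc" → prefix "qjq" already present; 6 new (q, n, q, c, q, c)
  "qjpccc" → prefix "qjpc" already present; 2 new (c, c)
Total nodes = 10 + 1 + 8 + 2 + 7 + 5 + 5 + 2 + 2 + 3 + 6 + 2 = 53

53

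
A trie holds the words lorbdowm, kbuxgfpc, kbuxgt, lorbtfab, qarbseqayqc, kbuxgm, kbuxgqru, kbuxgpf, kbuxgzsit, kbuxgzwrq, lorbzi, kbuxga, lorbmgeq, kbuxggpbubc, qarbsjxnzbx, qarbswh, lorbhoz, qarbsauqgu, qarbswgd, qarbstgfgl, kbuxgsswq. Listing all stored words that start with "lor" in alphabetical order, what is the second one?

lorbhoz

Filter for "lor…" and sort: "lorbdowm", "lorbhoz", "lorbmgeq", "lorbtfab", "lorbzi"
Position 2: lorbhoz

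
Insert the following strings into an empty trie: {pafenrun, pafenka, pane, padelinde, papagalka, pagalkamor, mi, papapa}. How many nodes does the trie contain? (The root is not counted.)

Insert word by word; a character creates a node only if that edge doesn't already exist:
  "pafenrun" → 8 new (p, a, f, e, n, r, u, n)
  "pafenka" → prefix "pafen" already present; 2 new (k, a)
  "pane" → prefix "pa" already present; 2 new (n, e)
  "padelinde" → prefix "pa" already present; 7 new (d, e, l, i, n, d, e)
  "papagalka" → prefix "pa" already present; 7 new (p, a, g, a, l, k, a)
  "pagalkamor" → prefix "pa" already present; 8 new (g, a, l, k, a, m, o, r)
  "mi" → 2 new (m, i)
  "papapa" → prefix "papa" already present; 2 new (p, a)
Total nodes = 8 + 2 + 2 + 7 + 7 + 8 + 2 + 2 = 38

38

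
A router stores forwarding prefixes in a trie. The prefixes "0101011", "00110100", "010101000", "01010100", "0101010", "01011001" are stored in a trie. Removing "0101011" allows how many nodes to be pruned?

1

After clearing the end-marker at "0101011", prune upward until reaching a node still needed by another word.
The suffix "1" (1 node) is used only by "0101011"; the node for "010101" still has the child "0", so pruning stops there.
Nodes removed: 1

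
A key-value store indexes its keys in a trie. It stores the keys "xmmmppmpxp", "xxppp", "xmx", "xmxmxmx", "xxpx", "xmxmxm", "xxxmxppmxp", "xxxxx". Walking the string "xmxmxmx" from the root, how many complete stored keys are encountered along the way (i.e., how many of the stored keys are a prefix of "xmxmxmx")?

3

Check each prefix of "xmxmxmx" against the stored set — each match is an end-marker on the path.
Prefixes of the query that are stored words: "xmx", "xmxmxm", "xmxmxmx"
Count: 3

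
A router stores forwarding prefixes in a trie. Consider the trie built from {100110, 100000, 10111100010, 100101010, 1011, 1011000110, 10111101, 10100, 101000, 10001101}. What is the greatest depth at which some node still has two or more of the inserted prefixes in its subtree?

Look for the deepest trie node that still has at least two words in its subtree.
"10111100010" and "10111101" agree on "1011110" (7 characters) before diverging; nothing deeper is shared.
Longest shared-prefix length: 7

7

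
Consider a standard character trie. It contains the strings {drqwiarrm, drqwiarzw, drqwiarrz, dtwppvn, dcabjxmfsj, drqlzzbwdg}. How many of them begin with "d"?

Traverse to the node for "d", then collect every word in that subtree.
Words under "d": dcabjxmfsj, drqlzzbwdg, drqwiarrm, drqwiarrz, drqwiarzw, dtwppvn
Count: 6

6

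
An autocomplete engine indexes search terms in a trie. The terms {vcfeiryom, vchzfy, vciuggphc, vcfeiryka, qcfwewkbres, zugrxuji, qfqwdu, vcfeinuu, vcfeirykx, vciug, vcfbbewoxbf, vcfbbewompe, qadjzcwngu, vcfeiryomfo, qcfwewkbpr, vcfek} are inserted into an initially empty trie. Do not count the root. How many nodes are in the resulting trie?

Insert word by word; a character creates a node only if that edge doesn't already exist:
  "vcfeiryom" → 9 new (v, c, f, e, i, r, y, o, m)
  "vchzfy" → prefix "vc" already present; 4 new (h, z, f, y)
  "vciuggphc" → prefix "vc" already present; 7 new (i, u, g, g, p, h, c)
  "vcfeiryka" → prefix "vcfeiry" already present; 2 new (k, a)
  "qcfwewkbres" → 11 new (q, c, f, w, e, w, k, b, r, e, s)
  "zugrxuji" → 8 new (z, u, g, r, x, u, j, i)
  "qfqwdu" → prefix "q" already present; 5 new (f, q, w, d, u)
  "vcfeinuu" → prefix "vcfei" already present; 3 new (n, u, u)
  "vcfeirykx" → prefix "vcfeiryk" already present; 1 new (x)
  "vciug" → prefix "vciug" already present; 0 new (none)
  "vcfbbewoxbf" → prefix "vcf" already present; 8 new (b, b, e, w, o, x, b, f)
  "vcfbbewompe" → prefix "vcfbbewo" already present; 3 new (m, p, e)
  "qadjzcwngu" → prefix "q" already present; 9 new (a, d, j, z, c, w, n, g, u)
  "vcfeiryomfo" → prefix "vcfeiryom" already present; 2 new (f, o)
  "qcfwewkbpr" → prefix "qcfwewkb" already present; 2 new (p, r)
  "vcfek" → prefix "vcfe" already present; 1 new (k)
Total nodes = 9 + 4 + 7 + 2 + 11 + 8 + 5 + 3 + 1 + 0 + 8 + 3 + 9 + 2 + 2 + 1 = 75

75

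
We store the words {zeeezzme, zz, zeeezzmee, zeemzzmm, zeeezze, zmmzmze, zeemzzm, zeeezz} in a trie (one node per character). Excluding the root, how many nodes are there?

Trace insertions, counting only characters that open a new branch:
  "zeeezzme" → 8 new (z, e, e, e, z, z, m, e)
  "zz" → prefix "z" already present; 1 new (z)
  "zeeezzmee" → prefix "zeeezzme" already present; 1 new (e)
  "zeemzzmm" → prefix "zee" already present; 5 new (m, z, z, m, m)
  "zeeezze" → prefix "zeeezz" already present; 1 new (e)
  "zmmzmze" → prefix "z" already present; 6 new (m, m, z, m, z, e)
  "zeemzzm" → prefix "zeemzzm" already present; 0 new (none)
  "zeeezz" → prefix "zeeezz" already present; 0 new (none)
Total nodes = 8 + 1 + 1 + 5 + 1 + 6 + 0 + 0 = 22

22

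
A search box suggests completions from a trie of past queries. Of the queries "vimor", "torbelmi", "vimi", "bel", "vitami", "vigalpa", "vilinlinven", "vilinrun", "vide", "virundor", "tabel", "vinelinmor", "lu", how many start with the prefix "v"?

9

Filter for entries beginning with "v":
Words under "v": vide, vigalpa, vilinlinven, vilinrun, vimi, vimor, vinelinmor, virundor, vitami
Count: 9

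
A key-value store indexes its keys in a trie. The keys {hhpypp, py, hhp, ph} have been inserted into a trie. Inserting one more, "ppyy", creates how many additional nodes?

3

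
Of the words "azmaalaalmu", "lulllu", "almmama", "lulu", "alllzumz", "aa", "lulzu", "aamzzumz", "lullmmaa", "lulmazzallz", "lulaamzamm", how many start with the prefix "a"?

Filter for entries beginning with "a":
Matches: "aa", "aamzzumz", "alllzumz", "almmama", "azmaalaalmu"
Count: 5

5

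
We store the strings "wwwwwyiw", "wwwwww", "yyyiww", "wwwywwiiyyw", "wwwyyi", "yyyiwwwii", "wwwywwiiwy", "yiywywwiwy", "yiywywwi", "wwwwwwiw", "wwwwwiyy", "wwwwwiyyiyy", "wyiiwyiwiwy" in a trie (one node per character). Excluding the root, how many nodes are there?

Insert word by word; a character creates a node only if that edge doesn't already exist:
  "wwwwwyiw" → 8 new (w, w, w, w, w, y, i, w)
  "wwwwww" → prefix "wwwww" already present; 1 new (w)
  "yyyiww" → 6 new (y, y, y, i, w, w)
  "wwwywwiiyyw" → prefix "www" already present; 8 new (y, w, w, i, i, y, y, w)
  "wwwyyi" → prefix "wwwy" already present; 2 new (y, i)
  "yyyiwwwii" → prefix "yyyiww" already present; 3 new (w, i, i)
  "wwwywwiiwy" → prefix "wwwywwii" already present; 2 new (w, y)
  "yiywywwiwy" → prefix "y" already present; 9 new (i, y, w, y, w, w, i, w, y)
  "yiywywwi" → prefix "yiywywwi" already present; 0 new (none)
  "wwwwwwiw" → prefix "wwwwww" already present; 2 new (i, w)
  "wwwwwiyy" → prefix "wwwww" already present; 3 new (i, y, y)
  "wwwwwiyyiyy" → prefix "wwwwwiyy" already present; 3 new (i, y, y)
  "wyiiwyiwiwy" → prefix "w" already present; 10 new (y, i, i, w, y, i, w, i, w, y)
Total nodes = 8 + 1 + 6 + 8 + 2 + 3 + 2 + 9 + 0 + 2 + 3 + 3 + 10 = 57

57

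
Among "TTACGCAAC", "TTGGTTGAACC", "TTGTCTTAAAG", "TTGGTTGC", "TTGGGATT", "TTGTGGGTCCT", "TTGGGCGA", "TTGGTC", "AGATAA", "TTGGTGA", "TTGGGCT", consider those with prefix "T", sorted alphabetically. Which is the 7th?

TTGGTTGAACC

Filter for "T…" and sort: "TTACGCAAC", "TTGGGATT", "TTGGGCGA", "TTGGGCT", "TTGGTC", "TTGGTGA", "TTGGTTGAACC", "TTGGTTGC", "TTGTCTTAAAG", "TTGTGGGTCCT"
The 7th is TTGGTTGAACC.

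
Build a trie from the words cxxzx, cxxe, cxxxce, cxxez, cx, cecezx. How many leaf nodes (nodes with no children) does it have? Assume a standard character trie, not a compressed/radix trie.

4

A leaf is a node with no children — equivalently, the end of a word that is not a proper prefix of any other stored word.
Those words: "cecezx", "cxxez", "cxxxce", "cxxzx"
Leaf count: 4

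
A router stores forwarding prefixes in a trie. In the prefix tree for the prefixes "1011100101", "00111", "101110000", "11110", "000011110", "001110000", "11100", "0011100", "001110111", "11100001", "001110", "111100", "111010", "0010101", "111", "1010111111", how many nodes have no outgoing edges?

Leaves are exactly the stored words that no other stored word extends.
Those words: "000011110", "0010101", "001110000", "001110111", "1010111111", "101110000", "1011100101", "11100001", "111010", "111100"
Leaf count: 10

10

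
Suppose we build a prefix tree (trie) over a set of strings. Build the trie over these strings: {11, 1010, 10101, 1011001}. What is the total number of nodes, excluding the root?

10

Count nodes per top-level branch (shared prefixes stored once):
  '1'-branch (1010, 10101, 1011001, 11): 10 nodes
Sum: 10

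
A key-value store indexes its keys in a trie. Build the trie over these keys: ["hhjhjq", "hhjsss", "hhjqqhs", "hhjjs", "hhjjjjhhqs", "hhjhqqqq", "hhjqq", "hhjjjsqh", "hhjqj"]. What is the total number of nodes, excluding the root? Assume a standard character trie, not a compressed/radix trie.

Trie structure (* marks end of a word):
(root)
└─ h
   └─ h
      └─ j
         ├─ h
         │  ├─ j
         │  │  └─ q *
         │  └─ q
         │     └─ q
         │        └─ q
         │           └─ q *
         ├─ j
         │  ├─ j
         │  │  ├─ j
         │  │  │  └─ h
         │  │  │     └─ h
         │  │  │        └─ q
         │  │  │           └─ s *
         │  │  └─ s
         │  │     └─ q
         │  │        └─ h *
         │  └─ s *
         ├─ q
         │  ├─ j *
         │  └─ q *
         │     └─ h
         │        └─ s *
         └─ s
            └─ s
               └─ s *
Counting every labelled node above: 29.

29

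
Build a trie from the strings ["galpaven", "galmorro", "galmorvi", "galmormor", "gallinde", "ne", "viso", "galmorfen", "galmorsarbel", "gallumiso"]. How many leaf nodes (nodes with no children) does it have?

Leaves are exactly the stored words that no other stored word extends.
Those words: "gallinde", "gallumiso", "galmorfen", "galmormor", "galmorro", "galmorsarbel", "galmorvi", "galpaven", "ne", "viso"
Leaf count: 10

10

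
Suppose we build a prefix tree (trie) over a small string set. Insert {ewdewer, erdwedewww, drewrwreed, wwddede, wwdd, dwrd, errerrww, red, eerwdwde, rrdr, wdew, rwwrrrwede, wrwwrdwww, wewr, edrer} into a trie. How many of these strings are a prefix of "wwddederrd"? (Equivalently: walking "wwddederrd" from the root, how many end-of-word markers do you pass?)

2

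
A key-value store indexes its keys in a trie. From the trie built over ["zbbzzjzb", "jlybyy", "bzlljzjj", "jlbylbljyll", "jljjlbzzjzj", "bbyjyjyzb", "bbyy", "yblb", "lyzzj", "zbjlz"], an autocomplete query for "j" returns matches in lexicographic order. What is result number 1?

jlbylbljyll

Filter for "j…" and sort: "jlbylbljyll", "jljjlbzzjzj", "jlybyy"
The 1st is jlbylbljyll.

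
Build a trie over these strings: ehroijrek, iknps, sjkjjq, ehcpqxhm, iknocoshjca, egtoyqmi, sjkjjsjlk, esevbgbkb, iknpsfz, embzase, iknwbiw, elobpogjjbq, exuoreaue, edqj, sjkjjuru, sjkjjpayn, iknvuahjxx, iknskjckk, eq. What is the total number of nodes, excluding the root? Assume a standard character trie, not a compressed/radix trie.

107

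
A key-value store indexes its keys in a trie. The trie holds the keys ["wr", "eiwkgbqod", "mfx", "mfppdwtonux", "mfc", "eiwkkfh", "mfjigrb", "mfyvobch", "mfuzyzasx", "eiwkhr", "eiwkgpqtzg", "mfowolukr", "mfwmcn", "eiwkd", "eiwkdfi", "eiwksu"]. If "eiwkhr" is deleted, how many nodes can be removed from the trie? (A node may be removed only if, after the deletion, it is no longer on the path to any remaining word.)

After clearing the end-marker at "eiwkhr", prune upward until reaching a node still needed by another word.
The suffix "hr" (2 nodes) is used only by "eiwkhr"; the node for "eiwk" still has the child "g", so pruning stops there.
Nodes removed: 2

2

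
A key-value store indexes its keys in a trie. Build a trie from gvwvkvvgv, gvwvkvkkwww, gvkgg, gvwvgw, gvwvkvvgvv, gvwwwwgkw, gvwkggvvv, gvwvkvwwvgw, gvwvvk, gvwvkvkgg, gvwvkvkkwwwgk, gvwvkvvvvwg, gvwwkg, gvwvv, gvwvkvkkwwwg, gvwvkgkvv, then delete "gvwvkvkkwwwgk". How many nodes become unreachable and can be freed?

After clearing the end-marker at "gvwvkvkkwwwgk", prune upward until reaching a node still needed by another word.
The suffix "k" (1 node) is used only by "gvwvkvkkwwwgk"; "gvwvkvkkwwwg" is itself a stored word, so pruning stops there.
Nodes removed: 1

1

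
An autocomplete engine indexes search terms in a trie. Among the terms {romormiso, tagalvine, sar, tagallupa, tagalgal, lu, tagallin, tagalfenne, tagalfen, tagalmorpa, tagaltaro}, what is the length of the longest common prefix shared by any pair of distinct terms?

Look for the deepest trie node that still has at least two words in its subtree.
"tagalfen" and "tagalfenne" agree on "tagalfen" (8 characters) before diverging; nothing deeper is shared.
Longest shared-prefix length: 8

8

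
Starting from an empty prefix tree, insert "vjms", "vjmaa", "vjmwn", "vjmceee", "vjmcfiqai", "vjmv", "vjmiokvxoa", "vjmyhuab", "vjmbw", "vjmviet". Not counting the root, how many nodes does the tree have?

Count nodes per top-level branch (shared prefixes stored once):
  'v'-branch (vjmaa, vjmbw, vjmceee, vjmcfiqai, vjmiokvxoa, vjms, vjmv, vjmviet, vjmwn, vjmyhuab): 35 nodes
Sum: 35

35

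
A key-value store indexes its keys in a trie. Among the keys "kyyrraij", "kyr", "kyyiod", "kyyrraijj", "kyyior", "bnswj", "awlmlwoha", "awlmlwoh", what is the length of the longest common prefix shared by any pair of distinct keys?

8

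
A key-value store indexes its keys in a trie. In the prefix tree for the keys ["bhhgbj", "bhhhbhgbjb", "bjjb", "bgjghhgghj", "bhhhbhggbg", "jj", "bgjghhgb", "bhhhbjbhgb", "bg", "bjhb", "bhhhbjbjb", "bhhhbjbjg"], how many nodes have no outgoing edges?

A leaf is a node with no children — equivalently, the end of a word that is not a proper prefix of any other stored word.
Those words: "bgjghhgb", "bgjghhgghj", "bhhgbj", "bhhhbhgbjb", "bhhhbhggbg", "bhhhbjbhgb", "bhhhbjbjb", "bhhhbjbjg", "bjhb", "bjjb", "jj"
Leaf count: 11

11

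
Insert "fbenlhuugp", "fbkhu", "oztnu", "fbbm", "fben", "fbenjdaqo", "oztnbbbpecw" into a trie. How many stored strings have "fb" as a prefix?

Traverse to the node for "fb", then collect every word in that subtree.
Matches: "fbbm", "fben", "fbenjdaqo", "fbenlhuugp", "fbkhu"
Count: 5

5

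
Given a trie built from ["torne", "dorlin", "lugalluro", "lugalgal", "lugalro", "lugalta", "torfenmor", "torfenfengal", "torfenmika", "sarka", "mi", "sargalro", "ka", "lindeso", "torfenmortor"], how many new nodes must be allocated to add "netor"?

5

"netor" shares no prefix with any stored word, so all 5 characters open new nodes.
5 − 0 = 5 new nodes.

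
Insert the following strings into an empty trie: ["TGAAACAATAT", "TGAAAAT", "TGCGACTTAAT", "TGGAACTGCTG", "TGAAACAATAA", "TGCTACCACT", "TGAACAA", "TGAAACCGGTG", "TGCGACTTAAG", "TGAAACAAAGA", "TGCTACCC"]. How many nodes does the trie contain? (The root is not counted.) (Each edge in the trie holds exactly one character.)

Trace insertions, counting only characters that open a new branch:
  "TGAAACAATAT" → 11 new (T, G, A, A, A, C, A, A, T, A, T)
  "TGAAAAT" → prefix "TGAAA" already present; 2 new (A, T)
  "TGCGACTTAAT" → prefix "TG" already present; 9 new (C, G, A, C, T, T, A, A, T)
  "TGGAACTGCTG" → prefix "TG" already present; 9 new (G, A, A, C, T, G, C, T, G)
  "TGAAACAATAA" → prefix "TGAAACAATA" already present; 1 new (A)
  "TGCTACCACT" → prefix "TGC" already present; 7 new (T, A, C, C, A, C, T)
  "TGAACAA" → prefix "TGAA" already present; 3 new (C, A, A)
  "TGAAACCGGTG" → prefix "TGAAAC" already present; 5 new (C, G, G, T, G)
  "TGCGACTTAAG" → prefix "TGCGACTTAA" already present; 1 new (G)
  "TGAAACAAAGA" → prefix "TGAAACAA" already present; 3 new (A, G, A)
  "TGCTACCC" → prefix "TGCTACC" already present; 1 new (C)
Total nodes = 11 + 2 + 9 + 9 + 1 + 7 + 3 + 5 + 1 + 3 + 1 = 52

52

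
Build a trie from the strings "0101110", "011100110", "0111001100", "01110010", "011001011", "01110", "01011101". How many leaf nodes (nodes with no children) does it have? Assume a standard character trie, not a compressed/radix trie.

4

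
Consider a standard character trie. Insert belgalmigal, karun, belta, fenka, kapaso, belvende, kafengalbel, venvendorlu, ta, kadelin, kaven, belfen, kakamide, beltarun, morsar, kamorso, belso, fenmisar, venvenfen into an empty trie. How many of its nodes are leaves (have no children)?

18

A leaf is a node with no children — equivalently, the end of a word that is not a proper prefix of any other stored word.
Those words: "belfen", "belgalmigal", "belso", "beltarun", "belvende", "fenka", "fenmisar", "kadelin", "kafengalbel", "kakamide", "kamorso", "kapaso", "karun", "kaven", "morsar", "ta", "venvendorlu", "venvenfen"
Leaf count: 18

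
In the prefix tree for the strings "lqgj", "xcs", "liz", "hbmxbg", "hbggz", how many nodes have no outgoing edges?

A leaf is a node with no children — equivalently, the end of a word that is not a proper prefix of any other stored word.
Those words: "hbggz", "hbmxbg", "liz", "lqgj", "xcs"
Leaf count: 5

5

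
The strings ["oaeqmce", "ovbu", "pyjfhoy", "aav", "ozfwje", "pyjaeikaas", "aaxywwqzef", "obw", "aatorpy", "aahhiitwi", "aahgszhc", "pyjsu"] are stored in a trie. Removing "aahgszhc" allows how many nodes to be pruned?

5

Walk "aahgszhc" from the leaf back toward the root, removing each node that no remaining word uses.
The suffix "gszhc" (5 nodes) is used only by "aahgszhc"; the node for "aah" still has the child "h", so pruning stops there.
Nodes removed: 5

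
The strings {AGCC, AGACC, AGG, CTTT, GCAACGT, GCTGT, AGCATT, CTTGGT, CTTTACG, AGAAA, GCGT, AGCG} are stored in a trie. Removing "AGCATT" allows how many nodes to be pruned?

3

Walk "AGCATT" from the leaf back toward the root, removing each node that no remaining word uses.
The suffix "ATT" (3 nodes) is used only by "AGCATT"; the node for "AGC" still has the child "C", so pruning stops there.
Nodes removed: 3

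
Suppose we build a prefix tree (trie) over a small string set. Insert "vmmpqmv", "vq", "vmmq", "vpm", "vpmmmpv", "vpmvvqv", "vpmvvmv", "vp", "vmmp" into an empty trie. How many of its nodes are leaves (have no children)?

6

Leaves are exactly the stored words that no other stored word extends.
Those words: "vmmpqmv", "vmmq", "vpmmmpv", "vpmvvmv", "vpmvvqv", "vq"
Leaf count: 6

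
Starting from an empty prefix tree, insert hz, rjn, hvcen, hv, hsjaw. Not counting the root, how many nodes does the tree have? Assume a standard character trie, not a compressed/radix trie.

13

Count nodes per top-level branch (shared prefixes stored once):
  'h'-branch (hsjaw, hv, hvcen, hz): 10 nodes
  'r'-branch (rjn): 3 nodes
Sum: 13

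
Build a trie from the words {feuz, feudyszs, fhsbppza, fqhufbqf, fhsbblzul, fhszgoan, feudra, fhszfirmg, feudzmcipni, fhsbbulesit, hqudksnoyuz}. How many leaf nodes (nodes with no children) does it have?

11

Leaves are exactly the stored words that no other stored word extends.
Those words: "feudra", "feudyszs", "feudzmcipni", "feuz", "fhsbblzul", "fhsbbulesit", "fhsbppza", "fhszfirmg", "fhszgoan", "fqhufbqf", "hqudksnoyuz"
Leaf count: 11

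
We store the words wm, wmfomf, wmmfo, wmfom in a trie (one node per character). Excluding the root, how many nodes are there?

For each word, the new-node count is its length minus the longest prefix already in the trie:
  "wm" → 2 new (w, m)
  "wmfomf" → prefix "wm" already present; 4 new (f, o, m, f)
  "wmmfo" → prefix "wm" already present; 3 new (m, f, o)
  "wmfom" → prefix "wmfom" already present; 0 new (none)
Total nodes = 2 + 4 + 3 + 0 = 9

9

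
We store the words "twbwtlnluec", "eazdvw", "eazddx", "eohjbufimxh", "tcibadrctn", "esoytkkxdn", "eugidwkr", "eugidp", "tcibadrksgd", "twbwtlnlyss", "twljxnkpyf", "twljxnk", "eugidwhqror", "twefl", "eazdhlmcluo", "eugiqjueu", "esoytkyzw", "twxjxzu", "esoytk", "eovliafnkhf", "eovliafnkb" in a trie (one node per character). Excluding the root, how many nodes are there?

108

For each word, the new-node count is its length minus the longest prefix already in the trie:
  "twbwtlnluec" → 11 new (t, w, b, w, t, l, n, l, u, e, c)
  "eazdvw" → 6 new (e, a, z, d, v, w)
  "eazddx" → prefix "eazd" already present; 2 new (d, x)
  "eohjbufimxh" → prefix "e" already present; 10 new (o, h, j, b, u, f, i, m, x, h)
  "tcibadrctn" → prefix "t" already present; 9 new (c, i, b, a, d, r, c, t, n)
  "esoytkkxdn" → prefix "e" already present; 9 new (s, o, y, t, k, k, x, d, n)
  "eugidwkr" → prefix "e" already present; 7 new (u, g, i, d, w, k, r)
  "eugidp" → prefix "eugid" already present; 1 new (p)
  "tcibadrksgd" → prefix "tcibadr" already present; 4 new (k, s, g, d)
  "twbwtlnlyss" → prefix "twbwtlnl" already present; 3 new (y, s, s)
  "twljxnkpyf" → prefix "tw" already present; 8 new (l, j, x, n, k, p, y, f)
  "twljxnk" → prefix "twljxnk" already present; 0 new (none)
  "eugidwhqror" → prefix "eugidw" already present; 5 new (h, q, r, o, r)
  "twefl" → prefix "tw" already present; 3 new (e, f, l)
  "eazdhlmcluo" → prefix "eazd" already present; 7 new (h, l, m, c, l, u, o)
  "eugiqjueu" → prefix "eugi" already present; 5 new (q, j, u, e, u)
  "esoytkyzw" → prefix "esoytk" already present; 3 new (y, z, w)
  "twxjxzu" → prefix "tw" already present; 5 new (x, j, x, z, u)
  "esoytk" → prefix "esoytk" already present; 0 new (none)
  "eovliafnkhf" → prefix "eo" already present; 9 new (v, l, i, a, f, n, k, h, f)
  "eovliafnkb" → prefix "eovliafnk" already present; 1 new (b)
Total nodes = 11 + 6 + 2 + 10 + 9 + 9 + 7 + 1 + 4 + 3 + 8 + 0 + 5 + 3 + 7 + 5 + 3 + 5 + 0 + 9 + 1 = 108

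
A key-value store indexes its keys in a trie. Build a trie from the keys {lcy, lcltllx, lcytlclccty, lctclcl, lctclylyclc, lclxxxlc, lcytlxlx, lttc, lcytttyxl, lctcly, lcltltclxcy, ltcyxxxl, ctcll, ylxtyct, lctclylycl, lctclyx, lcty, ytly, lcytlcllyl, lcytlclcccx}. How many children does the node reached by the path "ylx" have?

Walk "ylx" from the root, arriving at one node.
Characters that immediately follow "ylx" among the stored strings: {t}.
That node has 1 child edge.

1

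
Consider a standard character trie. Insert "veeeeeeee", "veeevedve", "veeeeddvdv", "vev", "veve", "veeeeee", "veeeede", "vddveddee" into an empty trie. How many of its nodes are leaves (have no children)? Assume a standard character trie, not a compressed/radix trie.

A leaf is a node with no children — equivalently, the end of a word that is not a proper prefix of any other stored word.
Those words: "vddveddee", "veeeeddvdv", "veeeede", "veeeeeeee", "veeevedve", "veve"
Leaf count: 6

6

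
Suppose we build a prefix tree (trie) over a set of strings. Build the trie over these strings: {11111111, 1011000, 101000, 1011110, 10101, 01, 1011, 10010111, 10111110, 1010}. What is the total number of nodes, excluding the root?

Trie structure (* marks end of a word):
(root)
├─ 0
│  └─ 1 *
└─ 1
   ├─ 0
   │  ├─ 0
   │  │  └─ 1
   │  │     └─ 0
   │  │        └─ 1
   │  │           └─ 1
   │  │              └─ 1 *
   │  └─ 1
   │     ├─ 0 *
   │     │  ├─ 0
   │     │  │  └─ 0 *
   │     │  └─ 1 *
   │     └─ 1 *
   │        ├─ 0
   │        │  └─ 0
   │        │     └─ 0 *
   │        └─ 1
   │           └─ 1
   │              ├─ 0 *
   │              └─ 1
   │                 └─ 0 *
   └─ 1
      └─ 1
         └─ 1
            └─ 1
               └─ 1
                  └─ 1
                     └─ 1 *
Counting every labelled node above: 31.

31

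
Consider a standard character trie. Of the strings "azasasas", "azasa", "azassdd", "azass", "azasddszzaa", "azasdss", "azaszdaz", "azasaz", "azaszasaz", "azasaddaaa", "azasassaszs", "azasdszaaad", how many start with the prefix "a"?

Traverse to the node for "a", then collect every word in that subtree.
Matches: "azasa", "azasaddaaa", "azasasas", "azasassaszs", "azasaz", "azasddszzaa", "azasdss", "azasdszaaad", "azass", "azassdd", "azaszasaz", "azaszdaz"
Count: 12

12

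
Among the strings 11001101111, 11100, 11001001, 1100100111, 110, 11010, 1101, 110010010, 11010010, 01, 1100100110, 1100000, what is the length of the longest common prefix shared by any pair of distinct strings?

Equivalently: take the maximum, over all pairs, of their longest common prefix length.
"1100100110" and "1100100111" agree on "110010011" (9 characters) before diverging; nothing deeper is shared.
Longest shared-prefix length: 9

9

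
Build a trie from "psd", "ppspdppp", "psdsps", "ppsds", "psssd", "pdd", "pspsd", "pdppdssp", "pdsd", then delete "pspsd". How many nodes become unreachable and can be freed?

A node on "pspsd"'s path can go only if nothing else ends at it or branches off below it.
The suffix "psd" (3 nodes) is used only by "pspsd"; the node for "ps" still has the child "d", so pruning stops there.
Nodes removed: 3

3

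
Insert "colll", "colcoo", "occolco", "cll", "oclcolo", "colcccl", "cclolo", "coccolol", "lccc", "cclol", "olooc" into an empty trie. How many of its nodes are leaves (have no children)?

Leaves are exactly the stored words that no other stored word extends.
Those words: "cclolo", "cll", "coccolol", "colcccl", "colcoo", "colll", "lccc", "occolco", "oclcolo", "olooc"
Leaf count: 10

10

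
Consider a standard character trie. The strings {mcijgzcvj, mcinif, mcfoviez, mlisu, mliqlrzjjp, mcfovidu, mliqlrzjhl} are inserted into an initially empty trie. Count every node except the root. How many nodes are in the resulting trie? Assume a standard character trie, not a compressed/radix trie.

33

Trace insertions, counting only characters that open a new branch:
  "mcijgzcvj" → 9 new (m, c, i, j, g, z, c, v, j)
  "mcinif" → prefix "mci" already present; 3 new (n, i, f)
  "mcfoviez" → prefix "mc" already present; 6 new (f, o, v, i, e, z)
  "mlisu" → prefix "m" already present; 4 new (l, i, s, u)
  "mliqlrzjjp" → prefix "mli" already present; 7 new (q, l, r, z, j, j, p)
  "mcfovidu" → prefix "mcfovi" already present; 2 new (d, u)
  "mliqlrzjhl" → prefix "mliqlrzj" already present; 2 new (h, l)
Total nodes = 9 + 3 + 6 + 4 + 7 + 2 + 2 = 33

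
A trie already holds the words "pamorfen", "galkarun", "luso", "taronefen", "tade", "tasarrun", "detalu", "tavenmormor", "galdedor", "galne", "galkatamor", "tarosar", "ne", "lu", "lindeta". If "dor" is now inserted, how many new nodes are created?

"d" is already a path in the trie; the remaining "or" must be added.
So 3 − 1 = 2 new nodes.

2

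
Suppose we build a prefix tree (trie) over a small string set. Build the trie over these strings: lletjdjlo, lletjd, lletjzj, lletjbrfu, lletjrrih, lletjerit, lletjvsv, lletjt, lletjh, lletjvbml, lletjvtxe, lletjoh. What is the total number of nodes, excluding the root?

Trie structure (* marks end of a word):
(root)
└─ l
   └─ l
      └─ e
         └─ t
            └─ j
               ├─ b
               │  └─ r
               │     └─ f
               │        └─ u *
               ├─ d *
               │  └─ j
               │     └─ l
               │        └─ o *
               ├─ e
               │  └─ r
               │     └─ i
               │        └─ t *
               ├─ h *
               ├─ o
               │  └─ h *
               ├─ r
               │  └─ r
               │     └─ i
               │        └─ h *
               ├─ t *
               ├─ v
               │  ├─ b
               │  │  └─ m
               │  │     └─ l *
               │  ├─ s
               │  │  └─ v *
               │  └─ t
               │     └─ x
               │        └─ e *
               └─ z
                  └─ j *
Counting every labelled node above: 36.

36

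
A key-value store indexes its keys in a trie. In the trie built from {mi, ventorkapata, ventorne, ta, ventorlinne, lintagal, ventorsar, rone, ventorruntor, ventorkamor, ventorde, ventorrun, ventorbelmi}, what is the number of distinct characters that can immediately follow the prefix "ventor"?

Walk "ventor" from the root, arriving at one node.
Distinct next characters after "ventor": b, d, k, l, n, r, s.
That node has 7 child edges.

7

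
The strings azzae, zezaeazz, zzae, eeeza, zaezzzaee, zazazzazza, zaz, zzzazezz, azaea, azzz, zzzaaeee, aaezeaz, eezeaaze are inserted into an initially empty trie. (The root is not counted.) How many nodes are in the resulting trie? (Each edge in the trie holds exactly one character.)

63

Trace insertions, counting only characters that open a new branch:
  "azzae" → 5 new (a, z, z, a, e)
  "zezaeazz" → 8 new (z, e, z, a, e, a, z, z)
  "zzae" → prefix "z" already present; 3 new (z, a, e)
  "eeeza" → 5 new (e, e, e, z, a)
  "zaezzzaee" → prefix "z" already present; 8 new (a, e, z, z, z, a, e, e)
  "zazazzazza" → prefix "za" already present; 8 new (z, a, z, z, a, z, z, a)
  "zaz" → prefix "zaz" already present; 0 new (none)
  "zzzazezz" → prefix "zz" already present; 6 new (z, a, z, e, z, z)
  "azaea" → prefix "az" already present; 3 new (a, e, a)
  "azzz" → prefix "azz" already present; 1 new (z)
  "zzzaaeee" → prefix "zzza" already present; 4 new (a, e, e, e)
  "aaezeaz" → prefix "a" already present; 6 new (a, e, z, e, a, z)
  "eezeaaze" → prefix "ee" already present; 6 new (z, e, a, a, z, e)
Total nodes = 5 + 8 + 3 + 5 + 8 + 8 + 0 + 6 + 3 + 1 + 4 + 6 + 6 = 63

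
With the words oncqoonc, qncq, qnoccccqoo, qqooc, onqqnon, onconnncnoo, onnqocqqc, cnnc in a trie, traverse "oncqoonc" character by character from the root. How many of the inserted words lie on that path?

Traverse "oncqoonc" character by character; count nodes along the way that are marked as word ends.
Prefixes of the query that are stored words: "oncqoonc"
Count: 1

1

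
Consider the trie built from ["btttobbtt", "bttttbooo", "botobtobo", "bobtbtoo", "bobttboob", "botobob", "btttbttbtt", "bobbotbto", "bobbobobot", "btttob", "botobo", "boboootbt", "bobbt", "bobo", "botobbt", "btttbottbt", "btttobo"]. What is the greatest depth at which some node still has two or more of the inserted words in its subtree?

6

Equivalently: take the maximum, over all pairs, of their longest common prefix length.
"botobo" and "botobob" agree on "botobo" (6 characters) before diverging; nothing deeper is shared.
Longest shared-prefix length: 6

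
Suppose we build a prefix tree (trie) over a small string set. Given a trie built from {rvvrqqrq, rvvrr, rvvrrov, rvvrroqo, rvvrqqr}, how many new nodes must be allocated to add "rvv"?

Every character of "rvv" already lies on an existing path (it is a prefix of some stored word).
No new nodes are needed: 0.

0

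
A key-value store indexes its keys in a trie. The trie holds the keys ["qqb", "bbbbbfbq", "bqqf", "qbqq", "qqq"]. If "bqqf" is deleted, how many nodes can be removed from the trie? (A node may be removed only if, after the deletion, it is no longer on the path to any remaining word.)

3

After clearing the end-marker at "bqqf", prune upward until reaching a node still needed by another word.
The suffix "qqf" (3 nodes) is used only by "bqqf"; the node for "b" still has the child "b", so pruning stops there.
Nodes removed: 3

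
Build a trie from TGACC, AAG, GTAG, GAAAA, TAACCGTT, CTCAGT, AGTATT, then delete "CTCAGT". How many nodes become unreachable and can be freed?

6

Walk "CTCAGT" from the leaf back toward the root, removing each node that no remaining word uses.
No other word shares any prefix with "CTCAGT", so all 6 of its nodes go.
Nodes removed: 6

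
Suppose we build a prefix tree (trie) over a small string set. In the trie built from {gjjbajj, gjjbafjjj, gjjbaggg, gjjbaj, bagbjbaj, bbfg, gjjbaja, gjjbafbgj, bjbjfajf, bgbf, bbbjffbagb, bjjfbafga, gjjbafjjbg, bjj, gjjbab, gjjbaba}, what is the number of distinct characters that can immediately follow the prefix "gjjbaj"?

The children of the "gjjbaj" node are the distinct next characters among strings starting with "gjjbaj".
Characters that immediately follow "gjjbaj" among the stored strings: {a, j}.
That node has 2 child edges.

2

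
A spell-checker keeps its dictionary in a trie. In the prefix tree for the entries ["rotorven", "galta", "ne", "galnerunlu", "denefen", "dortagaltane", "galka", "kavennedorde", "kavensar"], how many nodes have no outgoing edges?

9

A leaf is a node with no children — equivalently, the end of a word that is not a proper prefix of any other stored word.
Those words: "denefen", "dortagaltane", "galka", "galnerunlu", "galta", "kavennedorde", "kavensar", "ne", "rotorven"
Leaf count: 9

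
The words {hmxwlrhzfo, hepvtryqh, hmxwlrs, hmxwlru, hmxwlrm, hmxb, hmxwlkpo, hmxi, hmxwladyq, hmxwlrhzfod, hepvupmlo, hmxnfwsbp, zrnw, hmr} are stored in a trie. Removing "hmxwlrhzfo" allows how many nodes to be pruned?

0

Walk "hmxwlrhzfo" from the leaf back toward the root, removing each node that no remaining word uses.
Every node on "hmxwlrhzfo" is still needed (e.g. by "hmxwlrhzfod"), so nothing is freed.
Nodes removed: 0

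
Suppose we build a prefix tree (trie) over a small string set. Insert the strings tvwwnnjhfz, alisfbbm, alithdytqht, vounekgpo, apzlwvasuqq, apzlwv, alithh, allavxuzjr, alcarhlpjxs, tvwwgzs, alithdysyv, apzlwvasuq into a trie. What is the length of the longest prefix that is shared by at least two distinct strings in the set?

The deepest shared node is where two words last agree before diverging.
e.g. "apzlwvasuq" and "apzlwvasuqq" share the prefix "apzlwvasuq" of length 10; no pair shares a longer one.
Longest shared-prefix length: 10

10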